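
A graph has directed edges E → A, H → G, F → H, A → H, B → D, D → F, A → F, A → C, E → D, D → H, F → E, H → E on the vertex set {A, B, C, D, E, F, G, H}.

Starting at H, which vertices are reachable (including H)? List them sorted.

Start at H.
Its neighbours: E, G.
Then their neighbours: A, D.
Then next layer: C, F.
Nothing further is reachable.

A, C, D, E, F, G, H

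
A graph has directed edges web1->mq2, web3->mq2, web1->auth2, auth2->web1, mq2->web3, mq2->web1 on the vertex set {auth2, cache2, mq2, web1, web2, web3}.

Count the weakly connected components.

From auth2: component {auth2, mq2, web1, web3}.
From cache2: component {cache2}.
From web2: component {web2}.
That's 3 components.

3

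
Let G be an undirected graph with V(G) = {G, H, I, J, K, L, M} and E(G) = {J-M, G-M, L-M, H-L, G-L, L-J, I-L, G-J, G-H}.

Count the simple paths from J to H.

J–G–H
J–G–L–H
J–G–M–L–H
J–L–G–H
J–L–H
J–L–M–G–H
J–M–G–H
J–M–G–L–H
J–M–L–G–H
J–M–L–H

10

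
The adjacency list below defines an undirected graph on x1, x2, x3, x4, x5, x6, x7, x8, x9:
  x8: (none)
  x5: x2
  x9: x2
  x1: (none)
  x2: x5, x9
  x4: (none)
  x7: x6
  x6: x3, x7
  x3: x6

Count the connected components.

5

From x1: component {x1}.
From x2: component {x2, x5, x9}.
From x3: component {x3, x6, x7}.
From x4: component {x4}.
From x8: component {x8}.
That's 5 components.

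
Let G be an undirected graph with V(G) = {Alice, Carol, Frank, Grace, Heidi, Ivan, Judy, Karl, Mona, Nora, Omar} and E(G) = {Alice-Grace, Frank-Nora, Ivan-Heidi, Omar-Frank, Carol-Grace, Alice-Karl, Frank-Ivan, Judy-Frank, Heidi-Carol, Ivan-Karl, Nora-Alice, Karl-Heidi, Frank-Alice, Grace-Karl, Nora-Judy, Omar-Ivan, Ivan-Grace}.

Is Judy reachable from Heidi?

Yes

Explore from Heidi.
Distance 1: reach Carol, Ivan, Karl.
Distance 2: reach Alice, Frank, Grace, Omar.
Distance 3: reach Judy, Nora.
Found Judy.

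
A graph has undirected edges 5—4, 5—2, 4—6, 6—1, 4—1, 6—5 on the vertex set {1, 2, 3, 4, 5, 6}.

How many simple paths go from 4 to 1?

3

4–1
4–5–6–1
4–6–1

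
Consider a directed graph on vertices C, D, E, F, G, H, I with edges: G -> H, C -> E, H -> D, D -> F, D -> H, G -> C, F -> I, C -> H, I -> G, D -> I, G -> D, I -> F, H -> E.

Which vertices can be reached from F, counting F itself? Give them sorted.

Start at F.
Its neighbours: I.
Then their neighbours: G.
Then next layer: C, D, H.
Then next layer: E.
Every vertex is now reached.

C, D, E, F, G, H, I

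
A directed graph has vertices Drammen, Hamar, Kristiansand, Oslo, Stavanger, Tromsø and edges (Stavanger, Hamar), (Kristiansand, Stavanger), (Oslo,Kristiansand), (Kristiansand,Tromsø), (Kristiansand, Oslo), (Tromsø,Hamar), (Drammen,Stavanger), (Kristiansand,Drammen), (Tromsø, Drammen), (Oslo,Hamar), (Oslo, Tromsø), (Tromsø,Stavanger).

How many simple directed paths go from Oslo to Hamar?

9

Oslo→Hamar
Oslo→Kristiansand→Drammen→Stavanger→Hamar
Oslo→Kristiansand→Stavanger→Hamar
Oslo→Kristiansand→Tromsø→Drammen→Stavanger→Hamar
Oslo→Kristiansand→Tromsø→Hamar
Oslo→Kristiansand→Tromsø→Stavanger→Hamar
Oslo→Tromsø→Drammen→Stavanger→Hamar
Oslo→Tromsø→Hamar
Oslo→Tromsø→Stavanger→Hamar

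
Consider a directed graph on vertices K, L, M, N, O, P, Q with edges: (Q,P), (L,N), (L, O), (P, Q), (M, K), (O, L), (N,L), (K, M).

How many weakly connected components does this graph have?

From K: component {K, M}.
From L: component {L, N, O}.
From P: component {P, Q}.
That's 3 components.

3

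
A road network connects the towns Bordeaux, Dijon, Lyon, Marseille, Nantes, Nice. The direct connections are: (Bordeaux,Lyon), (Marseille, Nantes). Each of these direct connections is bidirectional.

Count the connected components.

From Bordeaux: component {Bordeaux, Lyon}.
From Dijon: component {Dijon}.
From Marseille: component {Marseille, Nantes}.
From Nice: component {Nice}.
That's 4 components.

4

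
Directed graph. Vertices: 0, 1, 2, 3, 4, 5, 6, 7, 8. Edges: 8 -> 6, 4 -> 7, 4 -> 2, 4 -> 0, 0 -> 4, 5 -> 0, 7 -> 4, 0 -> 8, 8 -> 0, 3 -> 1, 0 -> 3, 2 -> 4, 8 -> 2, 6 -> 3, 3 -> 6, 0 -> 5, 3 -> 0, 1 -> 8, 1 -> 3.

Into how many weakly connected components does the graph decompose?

1

From 0: component {0, 1, 2, 3, 4, 5, 6, 7, 8}.
That's 1 component.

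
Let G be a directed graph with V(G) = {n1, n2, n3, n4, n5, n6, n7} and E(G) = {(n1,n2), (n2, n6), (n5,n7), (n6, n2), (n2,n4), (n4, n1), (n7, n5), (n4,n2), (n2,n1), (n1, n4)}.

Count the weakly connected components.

3

From n1: component {n1, n2, n4, n6}.
From n3: component {n3}.
From n5: component {n5, n7}.
That's 3 components.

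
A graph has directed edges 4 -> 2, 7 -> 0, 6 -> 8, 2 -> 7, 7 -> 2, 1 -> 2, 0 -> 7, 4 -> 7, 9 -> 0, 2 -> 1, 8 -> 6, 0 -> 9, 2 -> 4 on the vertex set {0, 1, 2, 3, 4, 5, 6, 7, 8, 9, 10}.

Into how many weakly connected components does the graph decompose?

From 0: component {0, 1, 2, 4, 7, 9}.
From 3: component {3}.
From 5: component {5}.
From 6: component {6, 8}.
From 10: component {10}.
That's 5 components.

5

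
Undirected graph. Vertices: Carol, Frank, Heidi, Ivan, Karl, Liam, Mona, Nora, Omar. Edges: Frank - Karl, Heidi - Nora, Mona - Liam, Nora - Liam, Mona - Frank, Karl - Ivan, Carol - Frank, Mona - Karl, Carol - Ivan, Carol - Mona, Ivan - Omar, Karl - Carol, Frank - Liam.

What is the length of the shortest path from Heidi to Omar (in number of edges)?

Distance 0: Heidi.
Distance 1: Nora.
Distance 2: Liam.
Distance 3: Frank, Mona.
Distance 4: Carol, Karl.
Distance 5: Ivan.
Distance 6: Omar — contains Omar.

6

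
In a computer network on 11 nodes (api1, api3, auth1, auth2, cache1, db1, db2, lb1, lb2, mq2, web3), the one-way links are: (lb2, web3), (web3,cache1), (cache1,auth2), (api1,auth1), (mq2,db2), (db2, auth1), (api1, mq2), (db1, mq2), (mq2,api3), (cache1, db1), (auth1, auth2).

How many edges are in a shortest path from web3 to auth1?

Distance 0: web3.
Distance 1: cache1.
Distance 2: auth2, db1.
Distance 3: mq2.
Distance 4: api3, db2.
Distance 5: auth1 — contains auth1.

5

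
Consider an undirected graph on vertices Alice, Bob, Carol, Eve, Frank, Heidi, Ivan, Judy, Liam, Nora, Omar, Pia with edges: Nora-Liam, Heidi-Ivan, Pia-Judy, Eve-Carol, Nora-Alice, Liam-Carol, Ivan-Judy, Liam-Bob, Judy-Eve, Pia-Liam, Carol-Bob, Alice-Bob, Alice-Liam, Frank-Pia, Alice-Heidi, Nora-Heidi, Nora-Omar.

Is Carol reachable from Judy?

Yes

Explore from Judy.
Distance 1: reach Eve, Ivan, Pia.
Distance 2: reach Carol, Frank, Heidi, Liam.
Found Carol.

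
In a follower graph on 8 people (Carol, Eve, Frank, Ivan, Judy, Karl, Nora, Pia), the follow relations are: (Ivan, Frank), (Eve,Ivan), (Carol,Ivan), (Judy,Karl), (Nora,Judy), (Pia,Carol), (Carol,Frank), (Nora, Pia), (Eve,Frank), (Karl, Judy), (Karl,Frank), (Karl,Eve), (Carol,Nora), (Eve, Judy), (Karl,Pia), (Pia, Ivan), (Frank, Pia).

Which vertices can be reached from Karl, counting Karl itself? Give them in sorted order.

Start at Karl.
Its neighbours: Eve, Frank, Judy, Pia.
Then their neighbours: Carol, Ivan.
Then next layer: Nora.
Every vertex is now reached.

Carol, Eve, Frank, Ivan, Judy, Karl, Nora, Pia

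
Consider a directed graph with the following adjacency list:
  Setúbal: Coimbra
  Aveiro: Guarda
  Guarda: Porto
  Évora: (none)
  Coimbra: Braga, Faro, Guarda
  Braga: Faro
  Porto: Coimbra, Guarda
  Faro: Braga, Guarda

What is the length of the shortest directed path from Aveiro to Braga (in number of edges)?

4

Distance 0: Aveiro.
Distance 1: Guarda.
Distance 2: Porto.
Distance 3: Coimbra.
Distance 4: Braga, Faro — contains Braga.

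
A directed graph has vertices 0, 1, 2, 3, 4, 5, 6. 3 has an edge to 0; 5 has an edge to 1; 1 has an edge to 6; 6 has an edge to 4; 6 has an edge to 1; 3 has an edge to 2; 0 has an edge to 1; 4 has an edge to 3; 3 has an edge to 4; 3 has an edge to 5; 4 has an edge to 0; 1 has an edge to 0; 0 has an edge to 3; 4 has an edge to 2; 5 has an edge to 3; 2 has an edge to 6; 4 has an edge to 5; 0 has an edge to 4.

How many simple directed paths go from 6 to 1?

7

6→1
6→4→0→1
6→4→0→3→5→1
6→4→3→0→1
6→4→3→5→1
6→4→5→1
6→4→5→3→0→1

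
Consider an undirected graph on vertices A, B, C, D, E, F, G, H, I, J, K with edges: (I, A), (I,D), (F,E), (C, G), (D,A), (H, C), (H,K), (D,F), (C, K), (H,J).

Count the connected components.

From A: component {A, D, E, F, I}.
From B: component {B}.
From C: component {C, G, H, J, K}.
That's 3 components.

3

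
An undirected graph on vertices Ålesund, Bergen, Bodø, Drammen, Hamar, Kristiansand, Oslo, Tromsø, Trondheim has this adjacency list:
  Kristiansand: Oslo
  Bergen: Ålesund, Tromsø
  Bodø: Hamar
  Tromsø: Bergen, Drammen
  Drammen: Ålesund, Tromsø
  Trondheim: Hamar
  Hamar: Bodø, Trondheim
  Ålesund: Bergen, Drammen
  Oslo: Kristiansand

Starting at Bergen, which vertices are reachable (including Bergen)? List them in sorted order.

Ålesund, Bergen, Drammen, Tromsø

Start at Bergen.
Its neighbours: Ålesund, Tromsø.
Then their neighbours: Drammen.
Nothing further is reachable.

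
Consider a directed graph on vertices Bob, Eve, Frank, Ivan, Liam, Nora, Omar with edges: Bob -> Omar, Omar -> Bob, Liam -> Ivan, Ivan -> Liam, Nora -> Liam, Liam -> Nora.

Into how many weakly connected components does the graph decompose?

4

From Bob: component {Bob, Omar}.
From Eve: component {Eve}.
From Frank: component {Frank}.
From Ivan: component {Ivan, Liam, Nora}.
That's 4 components.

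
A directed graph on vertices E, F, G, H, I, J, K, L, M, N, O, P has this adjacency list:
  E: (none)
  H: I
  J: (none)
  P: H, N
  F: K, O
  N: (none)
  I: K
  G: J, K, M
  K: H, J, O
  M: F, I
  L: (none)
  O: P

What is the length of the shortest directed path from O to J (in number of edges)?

5

Distance 0: O.
Distance 1: P.
Distance 2: H, N.
Distance 3: I.
Distance 4: K.
Distance 5: J — contains J.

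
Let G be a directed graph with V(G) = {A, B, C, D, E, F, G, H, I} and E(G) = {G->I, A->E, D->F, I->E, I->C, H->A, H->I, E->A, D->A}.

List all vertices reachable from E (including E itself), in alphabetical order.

A, E

Start at E.
Its neighbours: A.
Nothing further is reachable.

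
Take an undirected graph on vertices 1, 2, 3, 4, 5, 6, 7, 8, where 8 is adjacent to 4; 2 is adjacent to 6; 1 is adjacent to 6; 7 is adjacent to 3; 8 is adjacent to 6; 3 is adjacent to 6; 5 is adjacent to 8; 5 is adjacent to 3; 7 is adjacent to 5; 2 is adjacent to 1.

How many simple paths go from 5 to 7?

3

5–3–7
5–7
5–8–6–3–7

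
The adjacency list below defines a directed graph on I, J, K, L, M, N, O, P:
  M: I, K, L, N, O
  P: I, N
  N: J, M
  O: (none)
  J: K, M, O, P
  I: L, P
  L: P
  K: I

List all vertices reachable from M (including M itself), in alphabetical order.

I, J, K, L, M, N, O, P

Start at M.
Its neighbours: I, K, L, N, O.
Then their neighbours: J, P.
Every vertex is now reached.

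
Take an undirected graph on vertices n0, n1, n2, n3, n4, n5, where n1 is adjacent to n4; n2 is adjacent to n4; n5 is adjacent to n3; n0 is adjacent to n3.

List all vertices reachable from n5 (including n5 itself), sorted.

Start at n5.
Its neighbours: n3.
Then their neighbours: n0.
Nothing further is reachable.

n0, n3, n5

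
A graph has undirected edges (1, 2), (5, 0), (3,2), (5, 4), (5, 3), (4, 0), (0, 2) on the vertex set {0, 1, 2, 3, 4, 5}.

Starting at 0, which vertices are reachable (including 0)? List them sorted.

Start at 0.
Its neighbours: 2, 4, 5.
Then their neighbours: 1, 3.
Every vertex is now reached.

0, 1, 2, 3, 4, 5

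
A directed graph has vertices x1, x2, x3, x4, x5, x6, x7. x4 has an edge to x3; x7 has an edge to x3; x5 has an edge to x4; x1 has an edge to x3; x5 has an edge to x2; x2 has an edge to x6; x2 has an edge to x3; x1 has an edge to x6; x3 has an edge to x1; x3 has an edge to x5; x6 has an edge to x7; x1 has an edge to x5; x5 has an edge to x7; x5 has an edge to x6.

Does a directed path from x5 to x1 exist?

Explore from x5.
Distance 1: reach x2, x4, x6, x7.
Distance 2: reach x3.
Distance 3: reach x1.
Found x1.

Yes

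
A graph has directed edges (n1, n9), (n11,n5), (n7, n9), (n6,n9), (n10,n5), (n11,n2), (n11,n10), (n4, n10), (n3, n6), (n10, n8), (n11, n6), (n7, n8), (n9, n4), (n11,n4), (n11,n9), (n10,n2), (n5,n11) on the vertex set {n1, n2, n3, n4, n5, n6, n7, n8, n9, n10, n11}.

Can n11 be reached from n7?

Explore from n7.
Distance 1: reach n8, n9.
Distance 2: reach n4.
Distance 3: reach n10.
Distance 4: reach n2, n5.
Distance 5: reach n11.
Found n11.

Yes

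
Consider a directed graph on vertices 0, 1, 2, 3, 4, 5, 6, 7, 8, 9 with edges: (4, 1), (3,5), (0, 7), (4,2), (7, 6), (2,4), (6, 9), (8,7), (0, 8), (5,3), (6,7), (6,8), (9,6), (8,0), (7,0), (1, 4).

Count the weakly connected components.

3

From 0: component {0, 6, 7, 8, 9}.
From 1: component {1, 2, 4}.
From 3: component {3, 5}.
That's 3 components.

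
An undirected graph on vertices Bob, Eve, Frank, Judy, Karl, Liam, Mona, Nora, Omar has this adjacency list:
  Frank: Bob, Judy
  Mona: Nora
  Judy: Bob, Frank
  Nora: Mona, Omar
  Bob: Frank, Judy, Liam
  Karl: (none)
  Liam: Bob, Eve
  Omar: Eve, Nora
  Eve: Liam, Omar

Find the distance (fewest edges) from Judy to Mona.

6

Distance 0: Judy.
Distance 1: Bob, Frank.
Distance 2: Liam.
Distance 3: Eve.
Distance 4: Omar.
Distance 5: Nora.
Distance 6: Mona — contains Mona.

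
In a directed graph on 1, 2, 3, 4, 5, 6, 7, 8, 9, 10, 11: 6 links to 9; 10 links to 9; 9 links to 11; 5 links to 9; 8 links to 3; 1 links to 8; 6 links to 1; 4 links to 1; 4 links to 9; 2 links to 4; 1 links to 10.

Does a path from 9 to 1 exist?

No

Explore from 9.
Distance 1: reach 11.
The search from 9 is exhausted; no directed path reaches 1.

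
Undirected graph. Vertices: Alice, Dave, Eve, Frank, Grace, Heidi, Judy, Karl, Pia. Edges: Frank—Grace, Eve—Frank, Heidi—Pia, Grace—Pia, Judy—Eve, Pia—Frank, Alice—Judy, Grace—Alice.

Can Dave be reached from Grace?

No

Explore from Grace.
Distance 1: reach Alice, Frank, Pia.
Distance 2: reach Eve, Heidi, Judy.
The search is exhausted without reaching Dave; it lies in a different component.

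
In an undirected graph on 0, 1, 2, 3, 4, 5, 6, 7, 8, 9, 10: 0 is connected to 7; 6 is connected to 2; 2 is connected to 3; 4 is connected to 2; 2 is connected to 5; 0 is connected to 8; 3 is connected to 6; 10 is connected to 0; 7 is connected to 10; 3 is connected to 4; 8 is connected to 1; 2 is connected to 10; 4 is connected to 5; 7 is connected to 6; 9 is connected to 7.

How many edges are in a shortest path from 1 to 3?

5

Distance 0: 1.
Distance 1: 8.
Distance 2: 0.
Distance 3: 7, 10.
Distance 4: 2, 6, 9.
Distance 5: 3, 4, 5 — contains 3.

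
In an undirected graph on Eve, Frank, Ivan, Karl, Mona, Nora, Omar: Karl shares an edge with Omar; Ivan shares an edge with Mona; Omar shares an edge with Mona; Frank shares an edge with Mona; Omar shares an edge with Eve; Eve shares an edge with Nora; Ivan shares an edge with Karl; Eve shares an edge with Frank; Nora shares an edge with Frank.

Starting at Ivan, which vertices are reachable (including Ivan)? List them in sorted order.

Eve, Frank, Ivan, Karl, Mona, Nora, Omar

Start at Ivan.
Its neighbours: Karl, Mona.
Then their neighbours: Frank, Omar.
Then next layer: Eve, Nora.
Every vertex is now reached.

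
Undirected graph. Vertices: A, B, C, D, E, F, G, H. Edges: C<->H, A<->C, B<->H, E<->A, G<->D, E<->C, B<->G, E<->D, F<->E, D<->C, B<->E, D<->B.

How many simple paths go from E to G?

E–A–C–D–B–G
E–A–C–D–G
E–A–C–H–B–D–G
E–A–C–H–B–G
E–B–D–G
E–B–G
E–B–H–C–D–G
E–C–D–B–G
E–C–D–G
E–C–H–B–D–G
E–C–H–B–G
E–D–B–G
E–D–C–H–B–G
E–D–G

14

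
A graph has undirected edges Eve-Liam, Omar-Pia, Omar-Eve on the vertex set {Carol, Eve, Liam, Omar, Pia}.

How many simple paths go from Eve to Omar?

1

Eve–Omar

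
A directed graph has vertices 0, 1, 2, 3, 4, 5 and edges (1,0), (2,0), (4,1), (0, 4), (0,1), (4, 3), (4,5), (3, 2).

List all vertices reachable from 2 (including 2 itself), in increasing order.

0, 1, 2, 3, 4, 5

Start at 2.
Its neighbours: 0.
Then their neighbours: 1, 4.
Then next layer: 3, 5.
Every vertex is now reached.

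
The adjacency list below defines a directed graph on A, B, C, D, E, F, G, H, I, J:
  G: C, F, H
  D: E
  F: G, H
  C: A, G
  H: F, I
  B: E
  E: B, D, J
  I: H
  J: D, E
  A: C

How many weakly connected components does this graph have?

From A: component {A, C, F, G, H, I}.
From B: component {B, D, E, J}.
That's 2 components.

2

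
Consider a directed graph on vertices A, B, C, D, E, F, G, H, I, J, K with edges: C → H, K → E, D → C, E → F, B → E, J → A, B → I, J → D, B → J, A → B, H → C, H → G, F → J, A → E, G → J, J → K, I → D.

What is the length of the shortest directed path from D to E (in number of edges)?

6

Distance 0: D.
Distance 1: C.
Distance 2: H.
Distance 3: G.
Distance 4: J.
Distance 5: A, K.
Distance 6: B, E — contains E.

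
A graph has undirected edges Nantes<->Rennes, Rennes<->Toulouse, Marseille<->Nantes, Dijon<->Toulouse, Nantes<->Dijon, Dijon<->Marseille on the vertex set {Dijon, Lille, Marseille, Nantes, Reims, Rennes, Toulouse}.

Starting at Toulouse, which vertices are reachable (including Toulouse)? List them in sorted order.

Dijon, Marseille, Nantes, Rennes, Toulouse

Start at Toulouse.
Its neighbours: Dijon, Rennes.
Then their neighbours: Marseille, Nantes.
Nothing further is reachable.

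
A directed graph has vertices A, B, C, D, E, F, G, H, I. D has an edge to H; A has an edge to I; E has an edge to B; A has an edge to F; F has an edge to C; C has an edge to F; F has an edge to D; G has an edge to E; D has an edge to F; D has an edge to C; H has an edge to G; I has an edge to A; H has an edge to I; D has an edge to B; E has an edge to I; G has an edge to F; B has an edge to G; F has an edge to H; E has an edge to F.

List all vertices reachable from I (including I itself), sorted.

A, B, C, D, E, F, G, H, I

Start at I.
Its neighbours: A.
Then their neighbours: F.
Then next layer: C, D, H.
Then next layer: B, G.
Then next layer: E.
Every vertex is now reached.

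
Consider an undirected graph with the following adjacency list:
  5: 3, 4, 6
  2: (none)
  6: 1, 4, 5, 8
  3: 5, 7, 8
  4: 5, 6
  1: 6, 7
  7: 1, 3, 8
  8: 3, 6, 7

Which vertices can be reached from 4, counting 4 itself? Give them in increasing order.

1, 3, 4, 5, 6, 7, 8

Start at 4.
Its neighbours: 5, 6.
Then their neighbours: 1, 3, 8.
Then next layer: 7.
Nothing further is reachable.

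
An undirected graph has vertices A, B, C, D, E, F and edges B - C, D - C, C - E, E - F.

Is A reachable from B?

Explore from B.
Distance 1: reach C.
Distance 2: reach D, E.
Distance 3: reach F.
The search is exhausted without reaching A; it lies in a different component.

No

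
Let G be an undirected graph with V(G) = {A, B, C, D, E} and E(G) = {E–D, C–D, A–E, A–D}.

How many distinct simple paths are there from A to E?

2

A–D–E
A–E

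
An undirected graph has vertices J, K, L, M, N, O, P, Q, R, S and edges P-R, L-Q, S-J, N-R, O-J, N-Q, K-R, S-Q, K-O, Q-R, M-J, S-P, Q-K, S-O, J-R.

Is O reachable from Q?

Yes

Explore from Q.
Distance 1: reach K, L, N, R, S.
Distance 2: reach J, O, P.
Found O.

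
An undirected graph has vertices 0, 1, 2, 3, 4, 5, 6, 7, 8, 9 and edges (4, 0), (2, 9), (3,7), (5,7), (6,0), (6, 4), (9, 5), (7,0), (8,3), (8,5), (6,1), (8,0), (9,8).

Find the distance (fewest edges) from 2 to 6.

Distance 0: 2.
Distance 1: 9.
Distance 2: 5, 8.
Distance 3: 0, 3, 7.
Distance 4: 4, 6 — contains 6.

4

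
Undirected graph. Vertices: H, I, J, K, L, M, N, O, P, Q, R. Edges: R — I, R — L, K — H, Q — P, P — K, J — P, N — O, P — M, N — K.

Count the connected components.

From H: component {H, J, K, M, N, O, P, Q}.
From I: component {I, L, R}.
That's 2 components.

2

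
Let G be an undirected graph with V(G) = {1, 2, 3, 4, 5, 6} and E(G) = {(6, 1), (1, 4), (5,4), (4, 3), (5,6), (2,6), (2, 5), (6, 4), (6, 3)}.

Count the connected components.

1

From 1: component {1, 2, 3, 4, 5, 6}.
That's 1 component.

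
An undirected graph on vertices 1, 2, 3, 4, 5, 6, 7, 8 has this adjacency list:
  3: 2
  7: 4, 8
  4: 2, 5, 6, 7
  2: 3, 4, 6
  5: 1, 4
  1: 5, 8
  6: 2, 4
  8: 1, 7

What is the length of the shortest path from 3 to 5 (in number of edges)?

3

Distance 0: 3.
Distance 1: 2.
Distance 2: 4, 6.
Distance 3: 5, 7 — contains 5.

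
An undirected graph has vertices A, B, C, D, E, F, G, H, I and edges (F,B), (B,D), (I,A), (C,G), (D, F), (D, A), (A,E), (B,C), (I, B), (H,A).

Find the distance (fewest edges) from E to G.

5

Distance 0: E.
Distance 1: A.
Distance 2: D, H, I.
Distance 3: B, F.
Distance 4: C.
Distance 5: G — contains G.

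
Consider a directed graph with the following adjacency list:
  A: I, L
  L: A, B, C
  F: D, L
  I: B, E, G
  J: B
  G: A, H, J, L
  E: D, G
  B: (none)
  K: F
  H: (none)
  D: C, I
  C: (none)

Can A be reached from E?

Yes

Explore from E.
Distance 1: reach D, G.
Distance 2: reach A, C, H, I, J, L.
Found A.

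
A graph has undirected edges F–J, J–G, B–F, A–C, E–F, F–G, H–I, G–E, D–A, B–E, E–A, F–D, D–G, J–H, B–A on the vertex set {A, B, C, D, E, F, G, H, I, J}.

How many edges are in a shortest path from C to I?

6

Distance 0: C.
Distance 1: A.
Distance 2: B, D, E.
Distance 3: F, G.
Distance 4: J.
Distance 5: H.
Distance 6: I — contains I.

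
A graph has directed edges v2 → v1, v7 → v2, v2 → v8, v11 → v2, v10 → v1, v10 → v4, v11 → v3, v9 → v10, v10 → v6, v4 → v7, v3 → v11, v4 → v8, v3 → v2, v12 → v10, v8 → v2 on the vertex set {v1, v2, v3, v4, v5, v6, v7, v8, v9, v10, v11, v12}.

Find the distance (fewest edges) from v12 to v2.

4

Distance 0: v12.
Distance 1: v10.
Distance 2: v1, v4, v6.
Distance 3: v7, v8.
Distance 4: v2 — contains v2.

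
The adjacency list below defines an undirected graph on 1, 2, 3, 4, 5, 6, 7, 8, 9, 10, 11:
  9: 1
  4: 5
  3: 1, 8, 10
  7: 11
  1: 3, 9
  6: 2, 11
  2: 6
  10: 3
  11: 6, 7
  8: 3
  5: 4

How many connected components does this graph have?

3

From 1: component {1, 3, 8, 9, 10}.
From 2: component {2, 6, 7, 11}.
From 4: component {4, 5}.
That's 3 components.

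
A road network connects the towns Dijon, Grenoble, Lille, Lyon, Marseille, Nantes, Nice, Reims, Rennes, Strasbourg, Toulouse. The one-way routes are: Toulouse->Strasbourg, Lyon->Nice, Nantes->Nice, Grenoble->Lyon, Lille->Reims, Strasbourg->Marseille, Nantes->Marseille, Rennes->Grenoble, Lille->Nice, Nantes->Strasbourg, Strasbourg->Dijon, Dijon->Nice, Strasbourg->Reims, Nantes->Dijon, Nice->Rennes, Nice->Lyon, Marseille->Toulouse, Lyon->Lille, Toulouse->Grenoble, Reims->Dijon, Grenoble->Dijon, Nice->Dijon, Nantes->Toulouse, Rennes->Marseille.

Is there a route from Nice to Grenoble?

Explore from Nice.
Distance 1: reach Dijon, Lyon, Rennes.
Distance 2: reach Grenoble, Lille, Marseille.
Found Grenoble.

Yes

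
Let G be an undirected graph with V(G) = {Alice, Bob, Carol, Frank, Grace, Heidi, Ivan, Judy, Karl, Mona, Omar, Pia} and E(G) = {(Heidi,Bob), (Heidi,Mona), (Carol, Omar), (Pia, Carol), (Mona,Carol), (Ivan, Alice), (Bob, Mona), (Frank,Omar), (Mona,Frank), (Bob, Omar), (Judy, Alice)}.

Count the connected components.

4

From Alice: component {Alice, Ivan, Judy}.
From Bob: component {Bob, Carol, Frank, Heidi, Mona, Omar, Pia}.
From Grace: component {Grace}.
From Karl: component {Karl}.
That's 4 components.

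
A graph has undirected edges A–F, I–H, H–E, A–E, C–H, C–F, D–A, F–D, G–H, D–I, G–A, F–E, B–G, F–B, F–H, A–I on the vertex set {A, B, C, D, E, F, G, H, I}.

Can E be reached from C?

Yes

Explore from C.
Distance 1: reach F, H.
Distance 2: reach A, B, D, E, G, I.
Found E.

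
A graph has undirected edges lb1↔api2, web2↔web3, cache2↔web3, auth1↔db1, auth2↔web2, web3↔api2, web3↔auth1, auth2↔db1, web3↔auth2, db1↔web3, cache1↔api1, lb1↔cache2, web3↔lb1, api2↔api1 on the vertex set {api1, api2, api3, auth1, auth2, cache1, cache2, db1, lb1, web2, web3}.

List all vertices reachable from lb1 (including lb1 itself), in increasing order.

api1, api2, auth1, auth2, cache1, cache2, db1, lb1, web2, web3

Start at lb1.
Its neighbours: api2, cache2, web3.
Then their neighbours: api1, auth1, auth2, db1, web2.
Then next layer: cache1.
Nothing further is reachable.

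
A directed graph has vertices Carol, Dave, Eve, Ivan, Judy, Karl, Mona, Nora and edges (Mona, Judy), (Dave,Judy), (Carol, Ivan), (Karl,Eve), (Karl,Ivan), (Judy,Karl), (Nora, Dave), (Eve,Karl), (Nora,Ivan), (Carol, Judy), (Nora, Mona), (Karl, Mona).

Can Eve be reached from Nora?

Yes

Explore from Nora.
Distance 1: reach Dave, Ivan, Mona.
Distance 2: reach Judy.
Distance 3: reach Karl.
Distance 4: reach Eve.
Found Eve.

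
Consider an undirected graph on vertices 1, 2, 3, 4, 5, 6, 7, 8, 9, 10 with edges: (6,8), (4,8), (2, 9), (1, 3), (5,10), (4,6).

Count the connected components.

5

From 1: component {1, 3}.
From 2: component {2, 9}.
From 4: component {4, 6, 8}.
From 5: component {5, 10}.
From 7: component {7}.
That's 5 components.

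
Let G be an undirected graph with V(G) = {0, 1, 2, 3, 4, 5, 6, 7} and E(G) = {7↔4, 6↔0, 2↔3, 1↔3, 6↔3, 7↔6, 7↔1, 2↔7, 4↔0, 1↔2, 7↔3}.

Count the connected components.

From 0: component {0, 1, 2, 3, 4, 6, 7}.
From 5: component {5}.
That's 2 components.

2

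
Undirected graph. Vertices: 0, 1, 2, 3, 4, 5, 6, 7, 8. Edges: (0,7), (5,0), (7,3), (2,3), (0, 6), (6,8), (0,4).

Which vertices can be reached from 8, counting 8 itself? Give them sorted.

0, 2, 3, 4, 5, 6, 7, 8

Start at 8.
Its neighbours: 6.
Then their neighbours: 0.
Then next layer: 4, 5, 7.
Then next layer: 3.
Then next layer: 2.
Nothing further is reachable.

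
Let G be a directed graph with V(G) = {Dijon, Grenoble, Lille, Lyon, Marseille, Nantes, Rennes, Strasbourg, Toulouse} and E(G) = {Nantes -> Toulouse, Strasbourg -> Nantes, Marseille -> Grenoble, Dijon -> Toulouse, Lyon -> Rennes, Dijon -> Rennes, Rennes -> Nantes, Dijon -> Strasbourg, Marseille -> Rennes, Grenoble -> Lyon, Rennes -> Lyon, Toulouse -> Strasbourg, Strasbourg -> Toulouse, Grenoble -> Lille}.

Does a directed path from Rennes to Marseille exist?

No

Explore from Rennes.
Distance 1: reach Lyon, Nantes.
Distance 2: reach Toulouse.
Distance 3: reach Strasbourg.
The search from Rennes is exhausted; no directed path reaches Marseille.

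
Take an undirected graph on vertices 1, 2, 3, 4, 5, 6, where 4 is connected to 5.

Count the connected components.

5

From 1: component {1}.
From 2: component {2}.
From 3: component {3}.
From 4: component {4, 5}.
From 6: component {6}.
That's 5 components.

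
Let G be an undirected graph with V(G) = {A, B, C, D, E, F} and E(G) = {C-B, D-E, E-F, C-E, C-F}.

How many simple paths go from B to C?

B–C

1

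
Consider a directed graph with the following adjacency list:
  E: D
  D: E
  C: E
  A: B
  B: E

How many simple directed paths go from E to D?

1

E→D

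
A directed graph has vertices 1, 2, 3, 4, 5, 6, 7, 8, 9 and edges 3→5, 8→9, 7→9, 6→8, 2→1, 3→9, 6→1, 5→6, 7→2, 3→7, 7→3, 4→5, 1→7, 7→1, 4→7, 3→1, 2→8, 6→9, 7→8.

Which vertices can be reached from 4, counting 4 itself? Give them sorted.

1, 2, 3, 4, 5, 6, 7, 8, 9

Start at 4.
Its neighbours: 5, 7.
Then their neighbours: 1, 2, 3, 6, 8, 9.
Every vertex is now reached.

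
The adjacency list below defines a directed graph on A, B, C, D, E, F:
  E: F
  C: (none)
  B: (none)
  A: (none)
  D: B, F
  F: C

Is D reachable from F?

Explore from F.
Distance 1: reach C.
The search from F is exhausted; no directed path reaches D.

No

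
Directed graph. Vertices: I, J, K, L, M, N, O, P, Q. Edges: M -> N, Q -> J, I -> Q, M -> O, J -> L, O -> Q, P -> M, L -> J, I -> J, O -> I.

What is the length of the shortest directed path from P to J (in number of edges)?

4

Distance 0: P.
Distance 1: M.
Distance 2: N, O.
Distance 3: I, Q.
Distance 4: J — contains J.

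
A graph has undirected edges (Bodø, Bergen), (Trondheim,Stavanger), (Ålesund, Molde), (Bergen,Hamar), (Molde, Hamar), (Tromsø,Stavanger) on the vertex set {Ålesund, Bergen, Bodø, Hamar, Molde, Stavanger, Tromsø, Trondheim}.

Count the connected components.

2

From Ålesund: component {Ålesund, Bergen, Bodø, Hamar, Molde}.
From Stavanger: component {Stavanger, Tromsø, Trondheim}.
That's 2 components.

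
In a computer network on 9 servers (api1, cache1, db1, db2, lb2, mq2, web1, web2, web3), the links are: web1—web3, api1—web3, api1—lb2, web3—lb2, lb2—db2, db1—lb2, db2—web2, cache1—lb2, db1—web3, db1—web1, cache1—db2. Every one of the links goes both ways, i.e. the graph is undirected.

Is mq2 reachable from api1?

No

Explore from api1.
Distance 1: reach lb2, web3.
Distance 2: reach cache1, db1, db2, web1.
Distance 3: reach web2.
The search is exhausted without reaching mq2; it lies in a different component.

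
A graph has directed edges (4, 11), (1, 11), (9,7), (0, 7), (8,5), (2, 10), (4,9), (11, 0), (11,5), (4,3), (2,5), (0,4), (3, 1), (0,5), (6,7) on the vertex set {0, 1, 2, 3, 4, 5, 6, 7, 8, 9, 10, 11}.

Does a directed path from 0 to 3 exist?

Explore from 0.
Distance 1: reach 4, 5, 7.
Distance 2: reach 3, 9, 11.
Found 3.

Yes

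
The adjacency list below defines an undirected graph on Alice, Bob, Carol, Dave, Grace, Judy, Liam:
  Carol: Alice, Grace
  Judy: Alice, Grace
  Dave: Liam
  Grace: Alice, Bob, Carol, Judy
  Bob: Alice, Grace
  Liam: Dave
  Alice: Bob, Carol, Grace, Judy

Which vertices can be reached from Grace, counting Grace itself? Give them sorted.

Start at Grace.
Its neighbours: Alice, Bob, Carol, Judy.
Nothing further is reachable.

Alice, Bob, Carol, Grace, Judy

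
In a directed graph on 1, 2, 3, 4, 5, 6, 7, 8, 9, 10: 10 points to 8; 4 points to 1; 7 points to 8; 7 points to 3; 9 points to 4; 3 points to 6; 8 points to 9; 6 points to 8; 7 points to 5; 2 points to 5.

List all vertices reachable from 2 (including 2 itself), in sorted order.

Start at 2.
Its neighbours: 5.
Nothing further is reachable.

2, 5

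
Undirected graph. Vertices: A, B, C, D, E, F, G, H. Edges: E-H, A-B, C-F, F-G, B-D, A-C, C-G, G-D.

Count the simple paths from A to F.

A–B–D–G–C–F
A–B–D–G–F
A–C–F
A–C–G–F

4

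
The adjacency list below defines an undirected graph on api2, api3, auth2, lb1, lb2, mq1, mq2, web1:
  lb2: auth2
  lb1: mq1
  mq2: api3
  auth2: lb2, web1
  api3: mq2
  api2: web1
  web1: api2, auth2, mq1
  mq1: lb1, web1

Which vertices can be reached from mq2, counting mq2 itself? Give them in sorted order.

Start at mq2.
Its neighbours: api3.
Nothing further is reachable.

api3, mq2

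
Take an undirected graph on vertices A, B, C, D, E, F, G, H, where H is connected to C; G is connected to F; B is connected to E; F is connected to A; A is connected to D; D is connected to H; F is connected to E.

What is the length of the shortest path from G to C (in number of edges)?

5

Distance 0: G.
Distance 1: F.
Distance 2: A, E.
Distance 3: B, D.
Distance 4: H.
Distance 5: C — contains C.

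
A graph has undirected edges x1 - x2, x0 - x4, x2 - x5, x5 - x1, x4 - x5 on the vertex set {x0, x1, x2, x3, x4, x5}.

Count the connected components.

2

From x0: component {x0, x1, x2, x4, x5}.
From x3: component {x3}.
That's 2 components.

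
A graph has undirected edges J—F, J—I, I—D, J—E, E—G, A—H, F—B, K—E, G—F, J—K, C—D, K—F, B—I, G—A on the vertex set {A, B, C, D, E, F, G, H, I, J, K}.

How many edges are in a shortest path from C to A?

Distance 0: C.
Distance 1: D.
Distance 2: I.
Distance 3: B, J.
Distance 4: E, F, K.
Distance 5: G.
Distance 6: A — contains A.

6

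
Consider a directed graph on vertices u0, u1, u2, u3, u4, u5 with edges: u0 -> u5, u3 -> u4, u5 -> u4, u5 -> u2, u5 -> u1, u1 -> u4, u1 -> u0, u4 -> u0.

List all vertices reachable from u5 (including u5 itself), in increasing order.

u0, u1, u2, u4, u5

Start at u5.
Its neighbours: u1, u2, u4.
Then their neighbours: u0.
Nothing further is reachable.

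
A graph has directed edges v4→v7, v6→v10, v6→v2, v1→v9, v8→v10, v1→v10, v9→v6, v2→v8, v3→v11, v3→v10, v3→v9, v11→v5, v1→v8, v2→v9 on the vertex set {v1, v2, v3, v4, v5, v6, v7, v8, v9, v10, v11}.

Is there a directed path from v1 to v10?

Yes

Explore from v1.
Distance 1: reach v8, v9, v10.
Found v10.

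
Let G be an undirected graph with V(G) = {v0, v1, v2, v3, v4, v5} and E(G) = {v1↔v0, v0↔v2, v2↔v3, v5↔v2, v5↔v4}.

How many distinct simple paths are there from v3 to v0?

1

v3–v2–v0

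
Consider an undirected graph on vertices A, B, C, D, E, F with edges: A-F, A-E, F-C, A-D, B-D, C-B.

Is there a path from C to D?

Yes

Explore from C.
Distance 1: reach B, F.
Distance 2: reach A, D.
Found D.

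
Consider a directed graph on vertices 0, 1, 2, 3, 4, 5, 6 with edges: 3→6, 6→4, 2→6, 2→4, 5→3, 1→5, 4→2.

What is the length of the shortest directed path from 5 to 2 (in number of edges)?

Distance 0: 5.
Distance 1: 3.
Distance 2: 6.
Distance 3: 4.
Distance 4: 2 — contains 2.

4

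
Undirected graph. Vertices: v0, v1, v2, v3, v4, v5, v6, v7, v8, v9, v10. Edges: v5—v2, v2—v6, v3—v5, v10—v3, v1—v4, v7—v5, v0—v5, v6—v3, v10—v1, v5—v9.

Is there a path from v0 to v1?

Explore from v0.
Distance 1: reach v5.
Distance 2: reach v2, v3, v7, v9.
Distance 3: reach v6, v10.
Distance 4: reach v1.
Found v1.

Yes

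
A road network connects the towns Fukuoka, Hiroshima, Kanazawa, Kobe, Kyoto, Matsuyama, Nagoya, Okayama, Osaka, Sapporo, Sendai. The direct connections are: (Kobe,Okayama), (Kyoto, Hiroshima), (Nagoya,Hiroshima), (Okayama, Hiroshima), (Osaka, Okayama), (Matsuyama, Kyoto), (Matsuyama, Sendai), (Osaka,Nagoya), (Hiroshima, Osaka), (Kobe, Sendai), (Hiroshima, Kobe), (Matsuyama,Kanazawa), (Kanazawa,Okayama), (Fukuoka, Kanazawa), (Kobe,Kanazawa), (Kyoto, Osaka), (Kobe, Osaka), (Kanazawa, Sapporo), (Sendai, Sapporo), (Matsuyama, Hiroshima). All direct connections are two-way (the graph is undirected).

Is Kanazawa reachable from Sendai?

Yes

Explore from Sendai.
Distance 1: reach Kobe, Matsuyama, Sapporo.
Distance 2: reach Hiroshima, Kanazawa, Kyoto, Okayama, Osaka.
Found Kanazawa.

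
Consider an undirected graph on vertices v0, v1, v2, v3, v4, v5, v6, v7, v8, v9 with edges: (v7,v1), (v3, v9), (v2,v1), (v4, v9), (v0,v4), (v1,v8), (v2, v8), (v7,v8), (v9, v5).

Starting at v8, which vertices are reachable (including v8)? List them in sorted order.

Start at v8.
Its neighbours: v1, v2, v7.
Nothing further is reachable.

v1, v2, v7, v8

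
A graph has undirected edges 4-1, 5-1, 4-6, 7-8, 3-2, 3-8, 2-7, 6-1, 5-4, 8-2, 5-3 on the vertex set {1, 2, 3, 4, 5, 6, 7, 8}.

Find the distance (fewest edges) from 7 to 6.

5

Distance 0: 7.
Distance 1: 2, 8.
Distance 2: 3.
Distance 3: 5.
Distance 4: 1, 4.
Distance 5: 6 — contains 6.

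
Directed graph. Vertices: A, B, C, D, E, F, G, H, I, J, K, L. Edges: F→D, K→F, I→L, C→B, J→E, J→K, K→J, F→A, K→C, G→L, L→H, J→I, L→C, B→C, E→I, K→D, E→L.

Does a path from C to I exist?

No

Explore from C.
Distance 1: reach B.
The search from C is exhausted; no directed path reaches I.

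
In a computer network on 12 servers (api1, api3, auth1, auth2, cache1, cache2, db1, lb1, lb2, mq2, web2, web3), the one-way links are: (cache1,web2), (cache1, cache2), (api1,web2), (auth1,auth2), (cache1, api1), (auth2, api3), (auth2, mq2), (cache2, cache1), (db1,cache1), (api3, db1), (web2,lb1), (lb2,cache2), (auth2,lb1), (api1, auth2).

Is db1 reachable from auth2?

Explore from auth2.
Distance 1: reach api3, lb1, mq2.
Distance 2: reach db1.
Found db1.

Yes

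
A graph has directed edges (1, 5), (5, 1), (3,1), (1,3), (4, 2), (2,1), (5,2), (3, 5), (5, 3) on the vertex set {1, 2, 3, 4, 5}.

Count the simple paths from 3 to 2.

2

3→1→5→2
3→5→2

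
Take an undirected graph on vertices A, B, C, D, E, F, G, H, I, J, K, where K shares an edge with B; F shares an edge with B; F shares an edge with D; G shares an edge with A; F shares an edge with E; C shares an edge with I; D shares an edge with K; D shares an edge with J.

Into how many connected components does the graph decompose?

4

From A: component {A, G}.
From B: component {B, D, E, F, J, K}.
From C: component {C, I}.
From H: component {H}.
That's 4 components.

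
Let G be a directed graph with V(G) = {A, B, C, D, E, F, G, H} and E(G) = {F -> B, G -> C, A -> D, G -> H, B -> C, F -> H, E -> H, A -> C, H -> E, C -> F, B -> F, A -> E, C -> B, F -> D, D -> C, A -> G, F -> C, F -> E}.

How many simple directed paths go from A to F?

6

A→C→B→F
A→C→F
A→D→C→B→F
A→D→C→F
A→G→C→B→F
A→G→C→F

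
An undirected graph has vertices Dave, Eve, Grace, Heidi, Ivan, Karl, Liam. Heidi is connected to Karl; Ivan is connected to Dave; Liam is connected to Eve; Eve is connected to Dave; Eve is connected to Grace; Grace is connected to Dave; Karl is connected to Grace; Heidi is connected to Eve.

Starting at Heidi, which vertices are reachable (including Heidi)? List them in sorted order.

Start at Heidi.
Its neighbours: Eve, Karl.
Then their neighbours: Dave, Grace, Liam.
Then next layer: Ivan.
Every vertex is now reached.

Dave, Eve, Grace, Heidi, Ivan, Karl, Liam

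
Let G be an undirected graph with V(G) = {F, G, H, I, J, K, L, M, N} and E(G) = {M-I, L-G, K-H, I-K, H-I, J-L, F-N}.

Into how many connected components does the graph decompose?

3

From F: component {F, N}.
From G: component {G, J, L}.
From H: component {H, I, K, M}.
That's 3 components.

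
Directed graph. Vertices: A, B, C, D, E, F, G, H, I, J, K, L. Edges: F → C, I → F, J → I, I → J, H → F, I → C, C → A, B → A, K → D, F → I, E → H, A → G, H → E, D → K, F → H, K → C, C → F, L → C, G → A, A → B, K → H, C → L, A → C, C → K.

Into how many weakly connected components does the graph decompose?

From A: component {A, B, C, D, E, F, G, H, I, J, K, L}.
That's 1 component.

1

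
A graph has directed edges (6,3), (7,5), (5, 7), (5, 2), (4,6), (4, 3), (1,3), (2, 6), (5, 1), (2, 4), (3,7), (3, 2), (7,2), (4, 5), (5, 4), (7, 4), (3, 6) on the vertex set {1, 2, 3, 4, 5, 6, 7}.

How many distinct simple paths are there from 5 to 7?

5→1→3→7
5→2→4→3→7
5→2→4→6→3→7
5→2→6→3→7
5→4→3→7
5→4→6→3→7
5→7

7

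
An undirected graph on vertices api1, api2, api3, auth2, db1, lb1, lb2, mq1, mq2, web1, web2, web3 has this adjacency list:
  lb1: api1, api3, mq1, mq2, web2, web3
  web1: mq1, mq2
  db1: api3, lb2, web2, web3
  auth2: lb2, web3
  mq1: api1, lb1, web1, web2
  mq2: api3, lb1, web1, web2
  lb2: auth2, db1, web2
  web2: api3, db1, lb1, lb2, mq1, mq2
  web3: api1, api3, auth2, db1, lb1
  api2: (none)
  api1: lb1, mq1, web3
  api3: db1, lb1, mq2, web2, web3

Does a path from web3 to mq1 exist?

Yes

Explore from web3.
Distance 1: reach api1, api3, auth2, db1, lb1.
Distance 2: reach lb2, mq1, mq2, web2.
Found mq1.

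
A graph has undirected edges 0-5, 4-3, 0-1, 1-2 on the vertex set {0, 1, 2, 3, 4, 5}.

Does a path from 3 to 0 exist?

Explore from 3.
Distance 1: reach 4.
The search is exhausted without reaching 0; it lies in a different component.

No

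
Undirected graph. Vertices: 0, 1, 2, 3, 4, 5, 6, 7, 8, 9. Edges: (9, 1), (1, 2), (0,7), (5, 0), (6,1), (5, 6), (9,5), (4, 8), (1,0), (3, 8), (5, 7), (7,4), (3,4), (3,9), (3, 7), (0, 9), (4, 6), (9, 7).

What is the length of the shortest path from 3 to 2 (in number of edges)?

Distance 0: 3.
Distance 1: 4, 7, 8, 9.
Distance 2: 0, 1, 5, 6.
Distance 3: 2 — contains 2.

3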